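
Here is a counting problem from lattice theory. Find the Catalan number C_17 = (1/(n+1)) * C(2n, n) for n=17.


C(n) = C(2n, n) / (n+1).
C(34, 17) = 2333606220
C(17) = 2333606220 / 18 = 129644790


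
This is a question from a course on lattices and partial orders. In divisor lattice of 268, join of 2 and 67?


In a divisor lattice, join = lcm (least common multiple).
gcd(2,67) = 1
lcm(2,67) = 2*67/gcd = 134/1 = 134


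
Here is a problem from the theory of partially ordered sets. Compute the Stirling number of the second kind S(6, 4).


S(n,k) = k*S(n-1,k) + S(n-1,k-1).
S(5,4) = 10, S(5,3) = 25
S(6,4) = 4*10 + 25 = 40 + 25
S(6,4) = 65


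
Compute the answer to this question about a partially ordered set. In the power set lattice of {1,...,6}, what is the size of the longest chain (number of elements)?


A chain is a totally ordered subset; we count the number of elements in a maximum chain.
Compute, for each element x, the size of the longest chain ending at x:
  {}: 1
  {1}: 2
  {2}: 2
  {3}: 2
  {4}: 2
  {5}: 2
  ...
A maximum chain: {} < {1} < {1,2} < {1,2,3} < {1,2,3,4} < {1,2,3,4,5} < {1,2,3,4,5,6}
Number of elements in the longest chain: 7


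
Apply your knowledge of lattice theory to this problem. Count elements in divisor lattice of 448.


Divisors of 448: [1, 2, 4, 7, 8, 14, 16, 28, 32, 56, 64, 112, 224, 448]
Count: 14


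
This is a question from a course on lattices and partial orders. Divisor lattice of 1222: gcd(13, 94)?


Meet=gcd.
gcd(13,94)=1


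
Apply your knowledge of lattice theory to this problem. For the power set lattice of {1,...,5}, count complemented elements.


An element a is complemented if some b has a meet b = bottom, a join b = top.
every subset A has complement S\A, so all elements are complemented.
Complemented elements: {}, {1}, {2}, {3}, {4}, {5}, ... (26 more)
Count: 32


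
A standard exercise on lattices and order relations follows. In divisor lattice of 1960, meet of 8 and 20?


In a divisor lattice, meet = gcd (greatest common divisor).
By Euclidean algorithm or factoring: gcd(8,20) = 4


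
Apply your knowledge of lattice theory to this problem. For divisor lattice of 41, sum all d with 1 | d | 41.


Interval [1,41] in divisors of 41: [1, 41]
Sum = 42


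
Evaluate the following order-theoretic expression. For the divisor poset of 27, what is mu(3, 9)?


In a divisor lattice, mu(a,b) = mu(b/a) where mu is the classical Mobius function.
b/a = 9/3 = 3
Prime factorization of 3: primes [3]
3 is squarefree with 1 prime factor(s), so mu(3) = (-1)^1 = -1


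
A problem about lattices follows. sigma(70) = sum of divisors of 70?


sigma(n) = sum of divisors.
Divisors of 70: [1, 2, 5, 7, 10, 14, 35, 70]
Sum = 144


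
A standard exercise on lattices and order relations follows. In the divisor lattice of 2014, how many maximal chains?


A maximal chain goes from the minimum element to a maximal element via cover relations.
Counting all min-to-max paths in the cover graph.
Total maximal chains: 6


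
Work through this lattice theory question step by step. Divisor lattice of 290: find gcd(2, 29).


In a divisor lattice, meet = gcd (greatest common divisor).
By Euclidean algorithm or factoring: gcd(2,29) = 1


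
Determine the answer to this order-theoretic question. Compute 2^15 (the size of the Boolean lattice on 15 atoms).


Power set = 2^n.
2^15 = 32768


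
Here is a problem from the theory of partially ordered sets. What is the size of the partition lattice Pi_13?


B(n) = number of set partitions of an n-element set.
B(n) satisfies the recurrence: B(n+1) = sum_k C(n,k)*B(k).
B(13) = 27644437


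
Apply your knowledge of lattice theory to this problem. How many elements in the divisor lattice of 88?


Divisors of 88: [1, 2, 4, 8, 11, 22, 44, 88]
Count: 8


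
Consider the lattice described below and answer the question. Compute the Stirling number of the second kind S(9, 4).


S(n,k) = k*S(n-1,k) + S(n-1,k-1).
S(8,4) = 1701, S(8,3) = 966
S(9,4) = 4*1701 + 966 = 6804 + 966
S(9,4) = 7770


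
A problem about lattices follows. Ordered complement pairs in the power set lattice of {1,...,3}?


Complement pair (a,b): a meet b = bottom, a join b = top.
Here: A intersect B = {} and A union B = {1,...,3}.
Pairs found: ({},{1,2,3}), ({1},{2,3}), ({2},{1,3}), ({3},{1,2}), ... (4 more)
Total ordered pairs: 8


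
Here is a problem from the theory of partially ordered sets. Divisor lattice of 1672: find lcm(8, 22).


In a divisor lattice, join = lcm (least common multiple).
gcd(8,22) = 2
lcm(8,22) = 8*22/gcd = 176/2 = 88


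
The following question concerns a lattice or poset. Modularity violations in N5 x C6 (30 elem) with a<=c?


Modular law: if a <= c then a v (b ^ c) = (a v b) ^ c.
Check all triples (a,b,c) with a <= c among 30 elements.
  e.g. a=(a,0), b=(c,0), c=(b,0): lhs=(a,0) != rhs=(b,0)
  e.g. a=(a,0), b=(c,1), c=(b,0): lhs=(a,0) != rhs=(b,0)
Total violating triples: 126


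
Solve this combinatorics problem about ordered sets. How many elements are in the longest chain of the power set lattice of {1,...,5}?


A chain is a totally ordered subset; we count the number of elements in a maximum chain.
Compute, for each element x, the size of the longest chain ending at x:
  {}: 1
  {1}: 2
  {2}: 2
  {3}: 2
  {4}: 2
  {5}: 2
  ...
A maximum chain: {} < {1} < {1,2} < {1,2,3} < {1,2,3,4} < {1,2,3,4,5}
Number of elements in the longest chain: 6


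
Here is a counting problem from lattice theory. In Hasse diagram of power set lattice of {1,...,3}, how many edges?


A cover relation a -< b holds when a < b with no c strictly between.
Cover relations:
  {} -< {1}
  {} -< {2}
  {} -< {3}
  {1} -< {1,2}
  {1} -< {1,3}
  {2} -< {1,2}
  {2} -< {2,3}
  {3} -< {1,3}
  ...4 more
Total: 12


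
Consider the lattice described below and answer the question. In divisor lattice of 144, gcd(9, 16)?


Meet=gcd.
gcd(9,16)=1


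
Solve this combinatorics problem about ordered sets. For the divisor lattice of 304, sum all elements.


sigma(n) = sum of divisors.
Divisors of 304: [1, 2, 4, 8, 16, 19, 38, 76, 152, 304]
Sum = 620


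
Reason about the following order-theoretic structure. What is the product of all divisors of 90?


Divisors of 90: [1, 2, 3, 5, 6, 9, 10, 15, 18, 30, 45, 90]
Product = n^(d(n)/2) = 90^(12/2)
Product = 531441000000


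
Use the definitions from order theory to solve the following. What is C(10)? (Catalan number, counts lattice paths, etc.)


C(n) = C(2n, n) / (n+1).
C(20, 10) = 184756
C(10) = 184756 / 11 = 16796


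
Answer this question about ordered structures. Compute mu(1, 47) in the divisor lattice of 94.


In a divisor lattice, mu(a,b) = mu(b/a) where mu is the classical Mobius function.
b/a = 47/1 = 47
Prime factorization of 47: primes [47]
47 is squarefree with 1 prime factor(s), so mu(47) = (-1)^1 = -1


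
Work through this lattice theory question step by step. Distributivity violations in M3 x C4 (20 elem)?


Distributive law: a ^ (b v c) = (a ^ b) v (a ^ c).
Check all 20^3 = 8000 ordered triples (a,b,c).
  e.g. a=(a1,0), b=(a2,0), c=(a3,0): lhs=(a1,0) != rhs=(0,0)
  e.g. a=(a1,0), b=(a2,0), c=(a3,1): lhs=(a1,0) != rhs=(0,0)
Total violating triples: 384


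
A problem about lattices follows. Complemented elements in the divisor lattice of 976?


An element a is complemented if some b has a meet b = bottom, a join b = top.
a is complemented iff gcd(a, n/a)=1, i.e. a is a unitary divisor of 976.
Complemented elements: 1, 16, 61, 976
Count: 4


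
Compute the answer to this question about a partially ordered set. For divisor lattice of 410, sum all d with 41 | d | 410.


Interval [41,410] in divisors of 410: [41, 82, 205, 410]
Sum = 738


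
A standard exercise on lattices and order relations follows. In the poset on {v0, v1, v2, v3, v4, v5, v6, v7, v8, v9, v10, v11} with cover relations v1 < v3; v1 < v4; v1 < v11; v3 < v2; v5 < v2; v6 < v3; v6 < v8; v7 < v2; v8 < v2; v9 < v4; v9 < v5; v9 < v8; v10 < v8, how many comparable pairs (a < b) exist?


A comparable pair {a,b} has a < b or b < a in the order.
Count unordered pairs where one element is strictly below the other.
Examples: {v1,v2}, {v1,v3}, {v1,v4}, {v1,v11}, ...
Total comparable pairs: 17


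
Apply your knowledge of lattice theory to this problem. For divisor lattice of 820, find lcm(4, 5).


In a divisor lattice, join = lcm (least common multiple).
Compute lcm iteratively: start with first element, then lcm(current, next).
Elements: [4, 5]
lcm(4,5) = 20
Final lcm = 20


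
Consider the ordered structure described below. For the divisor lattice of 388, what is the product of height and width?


Height = length of longest chain minus 1; width = size of largest antichain.
A maximum chain: 1 | 97 | 194 | 388  (height 3).
A maximum antichain: {2, 97}  (width 2).
Product = 3 * 2 = 6


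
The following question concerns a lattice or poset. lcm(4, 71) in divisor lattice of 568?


Join=lcm.
gcd(4,71)=1
lcm=284


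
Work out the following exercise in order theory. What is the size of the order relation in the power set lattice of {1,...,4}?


The order relation is {(a,b) : a <= b}, reflexive so it includes (a,a).
Examples: ({},{}), ({},{1,2}), ({},{1,2,3}), ({},{1,2,3,4}), ({},{1,2,4}), ...
Total ordered pairs: 81


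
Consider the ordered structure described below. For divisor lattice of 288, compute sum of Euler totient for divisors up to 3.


Divisors of 288 up to 3: [1, 2, 3]
phi values: [1, 1, 2]
Sum = 4


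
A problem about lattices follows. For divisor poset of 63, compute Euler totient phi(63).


phi(n) = n * prod_{p|n} (1 - 1/p).
Prime divisors of 63: [3, 7]
phi(63) = 63 * (1 - 1/3) * (1 - 1/7)
phi(63) = 36


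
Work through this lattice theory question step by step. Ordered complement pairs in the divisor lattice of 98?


Complement pair (a,b): a meet b = bottom, a join b = top.
Here: gcd(a,b)=1 and lcm(a,b)=98, i.e. a*b=98 with a,b coprime.
Pairs found: (1,98), (2,49), (49,2), (98,1)
Total ordered pairs: 4


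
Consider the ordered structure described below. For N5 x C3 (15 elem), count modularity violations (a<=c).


Modular law: if a <= c then a v (b ^ c) = (a v b) ^ c.
Check all triples (a,b,c) with a <= c among 15 elements.
  e.g. a=(a,0), b=(c,0), c=(b,0): lhs=(a,0) != rhs=(b,0)
  e.g. a=(a,0), b=(c,1), c=(b,0): lhs=(a,0) != rhs=(b,0)
Total violating triples: 18


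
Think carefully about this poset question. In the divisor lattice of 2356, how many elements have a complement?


An element a is complemented if some b has a meet b = bottom, a join b = top.
a is complemented iff gcd(a, n/a)=1, i.e. a is a unitary divisor of 2356.
Complemented elements: 1, 4, 19, 31, 76, 124, ... (2 more)
Count: 8


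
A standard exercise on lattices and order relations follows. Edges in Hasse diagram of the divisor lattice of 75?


A cover relation a -< b holds when a < b with no c strictly between.
Cover relations:
  1 -< 3
  1 -< 5
  3 -< 15
  5 -< 15
  5 -< 25
  15 -< 75
  25 -< 75
Total: 7


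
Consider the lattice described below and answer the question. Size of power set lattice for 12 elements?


Power set = 2^n.
2^12 = 4096


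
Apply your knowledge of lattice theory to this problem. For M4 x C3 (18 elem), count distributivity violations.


Distributive law: a ^ (b v c) = (a ^ b) v (a ^ c).
Check all 18^3 = 5832 ordered triples (a,b,c).
  e.g. a=(a1,0), b=(a2,0), c=(a3,0): lhs=(a1,0) != rhs=(0,0)
  e.g. a=(a1,0), b=(a2,0), c=(a3,1): lhs=(a1,0) != rhs=(0,0)
Total violating triples: 648


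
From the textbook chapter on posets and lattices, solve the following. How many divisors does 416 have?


Divisors of 416: [1, 2, 4, 8, 13, 16, 26, 32, 52, 104, 208, 416]
Count: 12


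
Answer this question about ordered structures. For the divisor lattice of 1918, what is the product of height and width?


Height = length of longest chain minus 1; width = size of largest antichain.
A maximum chain: 1 | 137 | 959 | 1918  (height 3).
A maximum antichain: {2, 7, 137}  (width 3).
Product = 3 * 3 = 9


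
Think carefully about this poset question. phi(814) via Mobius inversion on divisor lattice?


phi(n) = n * prod_{p|n} (1 - 1/p).
Prime divisors of 814: [2, 11, 37]
phi(814) = 814 * (1 - 1/2) * (1 - 1/11) * (1 - 1/37)
phi(814) = 360


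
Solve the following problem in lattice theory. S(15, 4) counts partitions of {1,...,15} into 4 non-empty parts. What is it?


S(n,k) = k*S(n-1,k) + S(n-1,k-1).
S(14,4) = 10391745, S(14,3) = 788970
S(15,4) = 4*10391745 + 788970 = 41566980 + 788970
S(15,4) = 42355950


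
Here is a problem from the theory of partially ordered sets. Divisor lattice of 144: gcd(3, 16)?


Meet=gcd.
gcd(3,16)=1


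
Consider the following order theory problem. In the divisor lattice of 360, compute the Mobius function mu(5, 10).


In a divisor lattice, mu(a,b) = mu(b/a) where mu is the classical Mobius function.
b/a = 10/5 = 2
Prime factorization of 2: primes [2]
2 is squarefree with 1 prime factor(s), so mu(2) = (-1)^1 = -1


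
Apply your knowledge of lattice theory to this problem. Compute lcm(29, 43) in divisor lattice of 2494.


In a divisor lattice, join = lcm (least common multiple).
gcd(29,43) = 1
lcm(29,43) = 29*43/gcd = 1247/1 = 1247


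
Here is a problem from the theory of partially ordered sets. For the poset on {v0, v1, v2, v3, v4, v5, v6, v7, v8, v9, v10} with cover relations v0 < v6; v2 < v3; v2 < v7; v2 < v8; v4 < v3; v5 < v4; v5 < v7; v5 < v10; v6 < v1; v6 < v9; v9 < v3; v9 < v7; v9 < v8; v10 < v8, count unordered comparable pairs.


A comparable pair {a,b} has a < b or b < a in the order.
Count unordered pairs where one element is strictly below the other.
Examples: {v0,v1}, {v0,v3}, {v0,v6}, {v0,v7}, ...
Total comparable pairs: 24


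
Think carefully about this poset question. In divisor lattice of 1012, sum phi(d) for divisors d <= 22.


Divisors of 1012 up to 22: [1, 2, 4, 11, 22]
phi values: [1, 1, 2, 10, 10]
Sum = 24


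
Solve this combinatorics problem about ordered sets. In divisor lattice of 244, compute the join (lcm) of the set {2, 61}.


In a divisor lattice, join = lcm (least common multiple).
Compute lcm iteratively: start with first element, then lcm(current, next).
Elements: [2, 61]
lcm(2,61) = 122
Final lcm = 122


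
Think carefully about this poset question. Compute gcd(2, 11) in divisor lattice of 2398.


In a divisor lattice, meet = gcd (greatest common divisor).
By Euclidean algorithm or factoring: gcd(2,11) = 1


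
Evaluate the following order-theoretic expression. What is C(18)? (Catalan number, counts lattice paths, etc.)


C(n) = C(2n, n) / (n+1).
C(36, 18) = 9075135300
C(18) = 9075135300 / 19 = 477638700


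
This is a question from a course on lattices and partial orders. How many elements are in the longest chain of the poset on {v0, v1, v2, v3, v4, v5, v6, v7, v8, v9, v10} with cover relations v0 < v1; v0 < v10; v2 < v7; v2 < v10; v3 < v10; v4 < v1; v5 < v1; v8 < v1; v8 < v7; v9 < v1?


A chain is a totally ordered subset; we count the number of elements in a maximum chain.
Compute, for each element x, the size of the longest chain ending at x:
  v0: 1
  v2: 1
  v3: 1
  v4: 1
  v5: 1
  v6: 1
  ...
A maximum chain: v0 < v1
Number of elements in the longest chain: 2


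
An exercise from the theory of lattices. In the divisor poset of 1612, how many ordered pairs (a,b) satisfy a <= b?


The order relation is {(a,b) : a <= b}, reflexive so it includes (a,a).
Examples: (1,1), (1,124), (1,13), (1,1612), (1,2), ...
Total ordered pairs: 54


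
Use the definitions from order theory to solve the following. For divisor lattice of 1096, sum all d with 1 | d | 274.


Interval [1,274] in divisors of 1096: [1, 2, 137, 274]
Sum = 414


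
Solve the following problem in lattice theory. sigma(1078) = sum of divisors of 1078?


sigma(n) = sum of divisors.
Divisors of 1078: [1, 2, 7, 11, 14, 22, 49, 77, 98, 154, 539, 1078]
Sum = 2052


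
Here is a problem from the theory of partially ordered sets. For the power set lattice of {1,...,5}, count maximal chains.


A maximal chain goes from the minimum element to a maximal element via cover relations.
Counting all min-to-max paths in the cover graph.
Total maximal chains: 120


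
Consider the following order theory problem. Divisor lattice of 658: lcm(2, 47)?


Join=lcm.
gcd(2,47)=1
lcm=94


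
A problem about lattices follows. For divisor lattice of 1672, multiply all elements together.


Divisors of 1672: [1, 2, 4, 8, 11, 19, 22, 38, 44, 76, 88, 152, 209, 418, 836, 1672]
Product = n^(d(n)/2) = 1672^(16/2)
Product = 61078756237547902269915136


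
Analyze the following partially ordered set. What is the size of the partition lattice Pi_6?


B(n) = number of set partitions of an n-element set.
B(n) satisfies the recurrence: B(n+1) = sum_k C(n,k)*B(k).
B(6) = 203


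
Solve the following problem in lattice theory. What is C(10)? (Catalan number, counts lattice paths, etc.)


C(n) = C(2n, n) / (n+1).
C(20, 10) = 184756
C(10) = 184756 / 11 = 16796


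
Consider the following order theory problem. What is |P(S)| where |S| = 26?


Power set = 2^n.
2^26 = 67108864


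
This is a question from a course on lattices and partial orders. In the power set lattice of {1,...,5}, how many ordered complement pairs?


Complement pair (a,b): a meet b = bottom, a join b = top.
Here: A intersect B = {} and A union B = {1,...,5}.
Pairs found: ({},{1,2,3,4,5}), ({1},{2,3,4,5}), ({2},{1,3,4,5}), ({3},{1,2,4,5}), ... (28 more)
Total ordered pairs: 32


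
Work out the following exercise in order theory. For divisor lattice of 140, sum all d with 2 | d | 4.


Interval [2,4] in divisors of 140: [2, 4]
Sum = 6


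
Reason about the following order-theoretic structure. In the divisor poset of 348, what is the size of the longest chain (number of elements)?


A chain is a totally ordered subset; we count the number of elements in a maximum chain.
Compute, for each element x, the size of the longest chain ending at x:
  1: 1
  2: 2
  3: 2
  29: 2
  4: 3
  6: 3
  ...
A maximum chain: 1 < 2 < 4 < 12 < 348
Number of elements in the longest chain: 5


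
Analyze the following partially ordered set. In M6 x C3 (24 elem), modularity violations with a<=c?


Modular law: if a <= c then a v (b ^ c) = (a v b) ^ c.
Check all triples (a,b,c) with a <= c among 24 elements.
This lattice is modular (diamonds M_m and their chain-products are modular).
Total violating triples: 0


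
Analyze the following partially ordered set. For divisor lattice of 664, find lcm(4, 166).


In a divisor lattice, join = lcm (least common multiple).
Compute lcm iteratively: start with first element, then lcm(current, next).
Elements: [4, 166]
lcm(4,166) = 332
Final lcm = 332


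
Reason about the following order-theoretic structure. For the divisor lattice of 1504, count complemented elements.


An element a is complemented if some b has a meet b = bottom, a join b = top.
a is complemented iff gcd(a, n/a)=1, i.e. a is a unitary divisor of 1504.
Complemented elements: 1, 32, 47, 1504
Count: 4


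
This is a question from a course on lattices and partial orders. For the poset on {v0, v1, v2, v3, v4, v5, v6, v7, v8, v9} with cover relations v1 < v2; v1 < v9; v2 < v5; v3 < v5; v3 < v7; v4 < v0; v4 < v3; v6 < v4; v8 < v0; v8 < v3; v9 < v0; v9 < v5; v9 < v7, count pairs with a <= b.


The order relation is {(a,b) : a <= b}, reflexive so it includes (a,a).
Examples: (v0,v0), (v1,v0), (v1,v1), (v1,v2), (v1,v5), ...
Total ordered pairs: 34


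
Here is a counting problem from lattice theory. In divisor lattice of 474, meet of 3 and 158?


In a divisor lattice, meet = gcd (greatest common divisor).
By Euclidean algorithm or factoring: gcd(3,158) = 1


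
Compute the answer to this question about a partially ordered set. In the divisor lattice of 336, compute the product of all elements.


Divisors of 336: [1, 2, 3, 4, 6, 7, 8, 12, 14, 16, 21, 24, 28, 42, 48, 56, 84, 112, 168, 336]
Product = n^(d(n)/2) = 336^(20/2)
Product = 18339723085451720682110976


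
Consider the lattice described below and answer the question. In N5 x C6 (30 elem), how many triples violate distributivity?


Distributive law: a ^ (b v c) = (a ^ b) v (a ^ c).
Check all 30^3 = 27000 ordered triples (a,b,c).
  e.g. a=(b,0), b=(a,0), c=(c,0): lhs=(b,0) != rhs=(a,0)
  e.g. a=(b,0), b=(a,0), c=(c,1): lhs=(b,0) != rhs=(a,0)
Total violating triples: 432


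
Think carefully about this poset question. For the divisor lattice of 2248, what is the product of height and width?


Height = length of longest chain minus 1; width = size of largest antichain.
A maximum chain: 1 | 281 | 562 | 1124 | 2248  (height 4).
A maximum antichain: {2, 281}  (width 2).
Product = 4 * 2 = 8


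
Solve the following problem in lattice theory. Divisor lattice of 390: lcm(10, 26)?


Join=lcm.
gcd(10,26)=2
lcm=130


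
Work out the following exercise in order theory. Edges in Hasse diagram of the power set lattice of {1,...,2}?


A cover relation a -< b holds when a < b with no c strictly between.
Cover relations:
  {} -< {1}
  {} -< {2}
  {1} -< {1,2}
  {2} -< {1,2}
Total: 4


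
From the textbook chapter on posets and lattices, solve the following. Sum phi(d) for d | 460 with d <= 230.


Divisors of 460 up to 230: [1, 2, 4, 5, 10, 20, 23, 46, 92, 115, 230]
phi values: [1, 1, 2, 4, 4, 8, 22, 22, 44, 88, 88]
Sum = 284


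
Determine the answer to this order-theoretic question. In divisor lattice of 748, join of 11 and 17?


In a divisor lattice, join = lcm (least common multiple).
gcd(11,17) = 1
lcm(11,17) = 11*17/gcd = 187/1 = 187


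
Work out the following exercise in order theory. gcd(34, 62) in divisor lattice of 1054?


Meet=gcd.
gcd(34,62)=2


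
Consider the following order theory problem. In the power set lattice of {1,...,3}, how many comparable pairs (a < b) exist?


A comparable pair {a,b} has a < b or b < a in the order.
Count unordered pairs where one element is strictly below the other.
Examples: {{},{1}}, {{},{2}}, {{},{3}}, {{},{1,2}}, ...
Total comparable pairs: 19


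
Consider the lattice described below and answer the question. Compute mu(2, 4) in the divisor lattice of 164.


In a divisor lattice, mu(a,b) = mu(b/a) where mu is the classical Mobius function.
b/a = 4/2 = 2
Prime factorization of 2: primes [2]
2 is squarefree with 1 prime factor(s), so mu(2) = (-1)^1 = -1


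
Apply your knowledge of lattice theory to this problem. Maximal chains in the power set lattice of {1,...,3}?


A maximal chain goes from the minimum element to a maximal element via cover relations.
Counting all min-to-max paths in the cover graph.
Total maximal chains: 6


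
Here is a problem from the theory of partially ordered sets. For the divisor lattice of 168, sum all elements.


sigma(n) = sum of divisors.
Divisors of 168: [1, 2, 3, 4, 6, 7, 8, 12, 14, 21, 24, 28, 42, 56, 84, 168]
Sum = 480


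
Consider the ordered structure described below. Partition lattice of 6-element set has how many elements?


B(n) = number of set partitions of an n-element set.
B(n) satisfies the recurrence: B(n+1) = sum_k C(n,k)*B(k).
B(6) = 203


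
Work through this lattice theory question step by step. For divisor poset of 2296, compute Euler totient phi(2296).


phi(n) = n * prod_{p|n} (1 - 1/p).
Prime divisors of 2296: [2, 7, 41]
phi(2296) = 2296 * (1 - 1/2) * (1 - 1/7) * (1 - 1/41)
phi(2296) = 960


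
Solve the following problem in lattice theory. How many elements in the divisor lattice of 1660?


Divisors of 1660: [1, 2, 4, 5, 10, 20, 83, 166, 332, 415, 830, 1660]
Count: 12


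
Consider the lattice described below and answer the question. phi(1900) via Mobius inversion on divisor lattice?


phi(n) = n * prod_{p|n} (1 - 1/p).
Prime divisors of 1900: [2, 5, 19]
phi(1900) = 1900 * (1 - 1/2) * (1 - 1/5) * (1 - 1/19)
phi(1900) = 720


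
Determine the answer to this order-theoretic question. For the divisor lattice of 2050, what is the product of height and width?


Height = length of longest chain minus 1; width = size of largest antichain.
A maximum chain: 1 | 41 | 205 | 1025 | 2050  (height 4).
A maximum antichain: {10, 25, 82, 205}  (width 4).
Product = 4 * 4 = 16


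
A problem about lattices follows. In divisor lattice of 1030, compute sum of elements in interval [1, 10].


Interval [1,10] in divisors of 1030: [1, 2, 5, 10]
Sum = 18


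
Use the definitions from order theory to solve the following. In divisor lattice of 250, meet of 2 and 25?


In a divisor lattice, meet = gcd (greatest common divisor).
By Euclidean algorithm or factoring: gcd(2,25) = 1


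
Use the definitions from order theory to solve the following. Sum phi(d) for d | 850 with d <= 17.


Divisors of 850 up to 17: [1, 2, 5, 10, 17]
phi values: [1, 1, 4, 4, 16]
Sum = 26


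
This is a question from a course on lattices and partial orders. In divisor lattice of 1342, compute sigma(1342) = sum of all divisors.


sigma(n) = sum of divisors.
Divisors of 1342: [1, 2, 11, 22, 61, 122, 671, 1342]
Sum = 2232


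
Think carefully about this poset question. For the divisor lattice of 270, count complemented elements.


An element a is complemented if some b has a meet b = bottom, a join b = top.
a is complemented iff gcd(a, n/a)=1, i.e. a is a unitary divisor of 270.
Complemented elements: 1, 2, 5, 10, 27, 54, ... (2 more)
Count: 8


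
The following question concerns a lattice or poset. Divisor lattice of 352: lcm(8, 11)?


Join=lcm.
gcd(8,11)=1
lcm=88


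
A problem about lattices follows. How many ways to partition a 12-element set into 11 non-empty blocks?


S(n,k) = k*S(n-1,k) + S(n-1,k-1).
S(11,11) = 1, S(11,10) = 55
S(12,11) = 11*1 + 55 = 11 + 55
S(12,11) = 66


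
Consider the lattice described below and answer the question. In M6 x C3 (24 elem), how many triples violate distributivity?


Distributive law: a ^ (b v c) = (a ^ b) v (a ^ c).
Check all 24^3 = 13824 ordered triples (a,b,c).
  e.g. a=(a1,0), b=(a2,0), c=(a3,0): lhs=(a1,0) != rhs=(0,0)
  e.g. a=(a1,0), b=(a2,0), c=(a3,1): lhs=(a1,0) != rhs=(0,0)
Total violating triples: 3240


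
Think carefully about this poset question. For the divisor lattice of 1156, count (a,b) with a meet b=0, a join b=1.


Complement pair (a,b): a meet b = bottom, a join b = top.
Here: gcd(a,b)=1 and lcm(a,b)=1156, i.e. a*b=1156 with a,b coprime.
Pairs found: (1,1156), (4,289), (289,4), (1156,1)
Total ordered pairs: 4


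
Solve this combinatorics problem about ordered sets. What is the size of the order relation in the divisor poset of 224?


The order relation is {(a,b) : a <= b}, reflexive so it includes (a,a).
Examples: (1,1), (1,112), (1,14), (1,16), (1,2), ...
Total ordered pairs: 63


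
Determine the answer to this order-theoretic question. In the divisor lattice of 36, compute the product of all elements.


Divisors of 36: [1, 2, 3, 4, 6, 9, 12, 18, 36]
Product = n^(d(n)/2) = 36^(9/2)
Product = 10077696


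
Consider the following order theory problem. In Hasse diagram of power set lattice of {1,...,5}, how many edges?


A cover relation a -< b holds when a < b with no c strictly between.
Cover relations:
  {} -< {1}
  {} -< {2}
  {} -< {3}
  {} -< {4}
  {} -< {5}
  {1} -< {1,2}
  {1} -< {1,3}
  {1} -< {1,4}
  ...72 more
Total: 80


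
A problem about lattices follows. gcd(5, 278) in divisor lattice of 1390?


Meet=gcd.
gcd(5,278)=1


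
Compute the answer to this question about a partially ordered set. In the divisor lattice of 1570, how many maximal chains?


A maximal chain goes from the minimum element to a maximal element via cover relations.
Counting all min-to-max paths in the cover graph.
Total maximal chains: 6


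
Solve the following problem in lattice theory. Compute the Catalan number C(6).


C(n) = C(2n, n) / (n+1).
C(12, 6) = 924
C(6) = 924 / 7 = 132


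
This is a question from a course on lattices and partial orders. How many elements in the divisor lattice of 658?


Divisors of 658: [1, 2, 7, 14, 47, 94, 329, 658]
Count: 8


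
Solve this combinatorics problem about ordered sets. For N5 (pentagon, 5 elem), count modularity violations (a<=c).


Modular law: if a <= c then a v (b ^ c) = (a v b) ^ c.
Check all triples (a,b,c) with a <= c among 5 elements.
  e.g. a=a, b=c, c=b: lhs=a != rhs=b
Total violating triples: 1


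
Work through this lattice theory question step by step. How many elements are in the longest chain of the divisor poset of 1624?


A chain is a totally ordered subset; we count the number of elements in a maximum chain.
Compute, for each element x, the size of the longest chain ending at x:
  1: 1
  2: 2
  7: 2
  29: 2
  4: 3
  8: 4
  ...
A maximum chain: 1 < 2 < 4 < 8 < 56 < 1624
Number of elements in the longest chain: 6


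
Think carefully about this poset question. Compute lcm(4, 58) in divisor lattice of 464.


In a divisor lattice, join = lcm (least common multiple).
gcd(4,58) = 2
lcm(4,58) = 4*58/gcd = 232/2 = 116


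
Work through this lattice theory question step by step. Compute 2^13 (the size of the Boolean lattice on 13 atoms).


Power set = 2^n.
2^13 = 8192


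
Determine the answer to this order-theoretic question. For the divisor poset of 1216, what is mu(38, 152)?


In a divisor lattice, mu(a,b) = mu(b/a) where mu is the classical Mobius function.
b/a = 152/38 = 4
Prime factorization of 4: primes [2]
4 is not squarefree, so mu(4) = 0


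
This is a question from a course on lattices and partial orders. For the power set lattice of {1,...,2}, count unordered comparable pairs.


A comparable pair {a,b} has a < b or b < a in the order.
Count unordered pairs where one element is strictly below the other.
Examples: {{},{1}}, {{},{2}}, {{},{1,2}}, {{1},{1,2}}, ...
Total comparable pairs: 5


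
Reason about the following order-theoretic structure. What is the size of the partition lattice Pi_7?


B(n) = number of set partitions of an n-element set.
B(n) satisfies the recurrence: B(n+1) = sum_k C(n,k)*B(k).
B(7) = 877


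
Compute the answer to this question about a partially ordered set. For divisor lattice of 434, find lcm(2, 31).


In a divisor lattice, join = lcm (least common multiple).
Compute lcm iteratively: start with first element, then lcm(current, next).
Elements: [2, 31]
lcm(2,31) = 62
Final lcm = 62


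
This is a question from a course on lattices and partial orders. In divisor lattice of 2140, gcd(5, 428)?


Meet=gcd.
gcd(5,428)=1


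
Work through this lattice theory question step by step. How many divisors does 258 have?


Divisors of 258: [1, 2, 3, 6, 43, 86, 129, 258]
Count: 8


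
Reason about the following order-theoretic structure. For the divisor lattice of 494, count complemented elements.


An element a is complemented if some b has a meet b = bottom, a join b = top.
a is complemented iff gcd(a, n/a)=1, i.e. a is a unitary divisor of 494.
Complemented elements: 1, 2, 13, 19, 26, 38, ... (2 more)
Count: 8


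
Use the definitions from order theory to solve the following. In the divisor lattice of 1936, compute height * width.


Height = length of longest chain minus 1; width = size of largest antichain.
A maximum chain: 1 | 11 | 121 | 242 | 484 | 968 | 1936  (height 6).
A maximum antichain: {4, 22, 121}  (width 3).
Product = 6 * 3 = 18


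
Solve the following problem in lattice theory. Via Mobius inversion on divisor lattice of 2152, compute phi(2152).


phi(n) = n * prod_{p|n} (1 - 1/p).
Prime divisors of 2152: [2, 269]
phi(2152) = 2152 * (1 - 1/2) * (1 - 1/269)
phi(2152) = 1072


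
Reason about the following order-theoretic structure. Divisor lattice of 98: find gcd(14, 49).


In a divisor lattice, meet = gcd (greatest common divisor).
By Euclidean algorithm or factoring: gcd(14,49) = 7


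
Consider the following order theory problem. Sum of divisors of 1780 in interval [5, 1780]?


Interval [5,1780] in divisors of 1780: [5, 10, 20, 445, 890, 1780]
Sum = 3150


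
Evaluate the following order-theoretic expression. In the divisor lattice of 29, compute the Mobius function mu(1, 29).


In a divisor lattice, mu(a,b) = mu(b/a) where mu is the classical Mobius function.
b/a = 29/1 = 29
Prime factorization of 29: primes [29]
29 is squarefree with 1 prime factor(s), so mu(29) = (-1)^1 = -1


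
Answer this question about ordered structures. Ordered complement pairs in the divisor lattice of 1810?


Complement pair (a,b): a meet b = bottom, a join b = top.
Here: gcd(a,b)=1 and lcm(a,b)=1810, i.e. a*b=1810 with a,b coprime.
Pairs found: (1,1810), (2,905), (5,362), (10,181), ... (4 more)
Total ordered pairs: 8


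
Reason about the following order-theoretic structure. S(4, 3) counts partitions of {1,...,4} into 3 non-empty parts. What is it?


S(n,k) = k*S(n-1,k) + S(n-1,k-1).
S(3,3) = 1, S(3,2) = 3
S(4,3) = 3*1 + 3 = 3 + 3
S(4,3) = 6


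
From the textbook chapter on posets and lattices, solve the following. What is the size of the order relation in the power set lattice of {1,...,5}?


The order relation is {(a,b) : a <= b}, reflexive so it includes (a,a).
Examples: ({},{}), ({},{1,2}), ({},{1,2,3}), ({},{1,2,3,4}), ({},{1,2,3,4,5}), ...
Total ordered pairs: 243


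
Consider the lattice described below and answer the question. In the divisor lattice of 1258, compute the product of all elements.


Divisors of 1258: [1, 2, 17, 34, 37, 74, 629, 1258]
Product = n^(d(n)/2) = 1258^(8/2)
Product = 2504508814096


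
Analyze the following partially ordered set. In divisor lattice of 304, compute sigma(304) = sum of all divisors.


sigma(n) = sum of divisors.
Divisors of 304: [1, 2, 4, 8, 16, 19, 38, 76, 152, 304]
Sum = 620


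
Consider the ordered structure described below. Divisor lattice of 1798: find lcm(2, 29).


In a divisor lattice, join = lcm (least common multiple).
gcd(2,29) = 1
lcm(2,29) = 2*29/gcd = 58/1 = 58


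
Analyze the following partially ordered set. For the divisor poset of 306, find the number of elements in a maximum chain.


A chain is a totally ordered subset; we count the number of elements in a maximum chain.
Compute, for each element x, the size of the longest chain ending at x:
  1: 1
  2: 2
  3: 2
  17: 2
  9: 3
  6: 3
  ...
A maximum chain: 1 < 2 < 6 < 18 < 306
Number of elements in the longest chain: 5


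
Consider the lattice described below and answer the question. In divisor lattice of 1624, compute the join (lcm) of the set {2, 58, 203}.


In a divisor lattice, join = lcm (least common multiple).
Compute lcm iteratively: start with first element, then lcm(current, next).
Elements: [2, 58, 203]
lcm(2,58) = 58
lcm(58,203) = 406
Final lcm = 406


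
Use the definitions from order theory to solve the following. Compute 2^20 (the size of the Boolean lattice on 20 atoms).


Power set = 2^n.
2^20 = 1048576


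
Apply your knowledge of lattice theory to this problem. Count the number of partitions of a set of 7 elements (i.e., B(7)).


B(n) = number of set partitions of an n-element set.
B(n) satisfies the recurrence: B(n+1) = sum_k C(n,k)*B(k).
B(7) = 877


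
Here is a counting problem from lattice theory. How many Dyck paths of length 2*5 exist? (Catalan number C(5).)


C(n) = C(2n, n) / (n+1).
C(10, 5) = 252
C(5) = 252 / 6 = 42


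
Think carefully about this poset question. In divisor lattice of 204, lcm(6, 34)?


Join=lcm.
gcd(6,34)=2
lcm=102


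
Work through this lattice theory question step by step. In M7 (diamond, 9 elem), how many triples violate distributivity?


Distributive law: a ^ (b v c) = (a ^ b) v (a ^ c).
Check all 9^3 = 729 ordered triples (a,b,c).
  e.g. a=a1, b=a2, c=a3: lhs=a1 != rhs=0
  e.g. a=a1, b=a2, c=a4: lhs=a1 != rhs=0
Total violating triples: 210


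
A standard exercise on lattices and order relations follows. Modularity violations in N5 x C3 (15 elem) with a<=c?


Modular law: if a <= c then a v (b ^ c) = (a v b) ^ c.
Check all triples (a,b,c) with a <= c among 15 elements.
  e.g. a=(a,0), b=(c,0), c=(b,0): lhs=(a,0) != rhs=(b,0)
  e.g. a=(a,0), b=(c,1), c=(b,0): lhs=(a,0) != rhs=(b,0)
Total violating triples: 18


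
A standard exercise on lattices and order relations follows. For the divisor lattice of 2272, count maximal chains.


A maximal chain goes from the minimum element to a maximal element via cover relations.
Counting all min-to-max paths in the cover graph.
Total maximal chains: 6


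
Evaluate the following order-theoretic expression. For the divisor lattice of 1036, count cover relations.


A cover relation a -< b holds when a < b with no c strictly between.
Cover relations:
  1 -< 2
  1 -< 7
  1 -< 37
  2 -< 4
  2 -< 14
  2 -< 74
  4 -< 28
  4 -< 148
  ...12 more
Total: 20


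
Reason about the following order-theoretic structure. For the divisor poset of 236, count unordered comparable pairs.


A comparable pair {a,b} has a < b or b < a in the order.
Count unordered pairs where one element is strictly below the other.
Examples: {1,2}, {1,4}, {1,59}, {1,118}, ...
Total comparable pairs: 12


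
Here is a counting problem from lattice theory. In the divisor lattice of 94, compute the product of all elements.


Divisors of 94: [1, 2, 47, 94]
Product = n^(d(n)/2) = 94^(4/2)
Product = 8836


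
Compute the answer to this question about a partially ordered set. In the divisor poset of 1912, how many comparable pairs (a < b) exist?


A comparable pair {a,b} has a < b or b < a in the order.
Count unordered pairs where one element is strictly below the other.
Examples: {1,2}, {1,4}, {1,8}, {1,239}, ...
Total comparable pairs: 22


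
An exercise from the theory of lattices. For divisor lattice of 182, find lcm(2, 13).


In a divisor lattice, join = lcm (least common multiple).
Compute lcm iteratively: start with first element, then lcm(current, next).
Elements: [2, 13]
lcm(2,13) = 26
Final lcm = 26


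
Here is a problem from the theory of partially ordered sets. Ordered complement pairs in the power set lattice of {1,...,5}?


Complement pair (a,b): a meet b = bottom, a join b = top.
Here: A intersect B = {} and A union B = {1,...,5}.
Pairs found: ({},{1,2,3,4,5}), ({1},{2,3,4,5}), ({2},{1,3,4,5}), ({3},{1,2,4,5}), ... (28 more)
Total ordered pairs: 32


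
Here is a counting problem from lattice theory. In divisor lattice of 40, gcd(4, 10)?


Meet=gcd.
gcd(4,10)=2


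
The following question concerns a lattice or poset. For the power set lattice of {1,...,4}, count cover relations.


A cover relation a -< b holds when a < b with no c strictly between.
Cover relations:
  {} -< {1}
  {} -< {2}
  {} -< {3}
  {} -< {4}
  {1} -< {1,2}
  {1} -< {1,3}
  {1} -< {1,4}
  {2} -< {1,2}
  ...24 more
Total: 32


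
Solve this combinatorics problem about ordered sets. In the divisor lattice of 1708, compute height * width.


Height = length of longest chain minus 1; width = size of largest antichain.
A maximum chain: 1 | 61 | 427 | 854 | 1708  (height 4).
A maximum antichain: {4, 14, 122, 427}  (width 4).
Product = 4 * 4 = 16


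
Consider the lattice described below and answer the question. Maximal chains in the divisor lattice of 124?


A maximal chain goes from the minimum element to a maximal element via cover relations.
Counting all min-to-max paths in the cover graph.
Total maximal chains: 3


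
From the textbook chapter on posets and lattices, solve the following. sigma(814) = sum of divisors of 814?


sigma(n) = sum of divisors.
Divisors of 814: [1, 2, 11, 22, 37, 74, 407, 814]
Sum = 1368


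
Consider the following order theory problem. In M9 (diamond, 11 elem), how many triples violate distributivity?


Distributive law: a ^ (b v c) = (a ^ b) v (a ^ c).
Check all 11^3 = 1331 ordered triples (a,b,c).
  e.g. a=a1, b=a2, c=a3: lhs=a1 != rhs=0
  e.g. a=a1, b=a2, c=a4: lhs=a1 != rhs=0
Total violating triples: 504
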